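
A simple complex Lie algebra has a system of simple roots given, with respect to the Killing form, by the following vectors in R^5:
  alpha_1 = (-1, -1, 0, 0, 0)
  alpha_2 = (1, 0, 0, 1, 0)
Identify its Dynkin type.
A2

Compute the Cartan integers a_ij = 2(alpha_i, alpha_j)/(alpha_j, alpha_j); the resulting 2x2 Cartan matrix is
[[2, -1], [-1, 2]].
All simple roots have the same length, so the diagram is simply laced. The associated Dynkin diagram is a chain of 2 nodes with single edges (A_2), so the type is A_2 (the algebra sl(3)).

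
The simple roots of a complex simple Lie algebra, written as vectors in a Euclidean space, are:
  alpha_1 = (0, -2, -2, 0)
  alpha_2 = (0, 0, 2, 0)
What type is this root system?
Compute the Cartan integers a_ij = 2(alpha_i, alpha_j)/(alpha_j, alpha_j); the resulting 2x2 Cartan matrix is
[[2, -2], [-1, 2]].
The roots have two lengths (squared-length ratio 2:1); the short ones are alpha_{2}. The associated Dynkin diagram is a chain of 2 nodes with a double edge at one end; the terminal node there is the unique short simple root (B_2), so the type is B_2 (the algebra so(5)).

type B_2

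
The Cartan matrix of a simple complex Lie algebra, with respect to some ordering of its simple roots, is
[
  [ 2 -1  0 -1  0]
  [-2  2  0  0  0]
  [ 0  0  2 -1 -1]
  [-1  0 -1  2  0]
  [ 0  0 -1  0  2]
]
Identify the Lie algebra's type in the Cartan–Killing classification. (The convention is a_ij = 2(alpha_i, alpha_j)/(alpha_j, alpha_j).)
The matrix has rank 5 with 2's on the diagonal. Reading the off-diagonal entries as Dynkin edges (a single edge where a_ij = a_ji = -1; a double or triple edge where a_ij * a_ji = 2 or 3), the diagram is a chain of 5 nodes with a double edge at one end; the terminal node there is the unique long simple root (C_5). One simple-root ordering that puts it in standard form is (alpha_5, alpha_3, alpha_4, alpha_1, alpha_2). So the algebra is type C_5, i.e. sp(10).

type C_5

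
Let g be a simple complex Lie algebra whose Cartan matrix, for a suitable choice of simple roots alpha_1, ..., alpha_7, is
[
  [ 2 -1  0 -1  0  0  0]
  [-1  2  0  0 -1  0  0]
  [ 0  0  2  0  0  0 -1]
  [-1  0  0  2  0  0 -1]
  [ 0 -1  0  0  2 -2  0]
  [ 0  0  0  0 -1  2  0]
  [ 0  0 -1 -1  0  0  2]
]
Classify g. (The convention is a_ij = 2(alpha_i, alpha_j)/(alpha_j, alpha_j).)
The matrix has rank 7 with 2's on the diagonal. Reading the off-diagonal entries as Dynkin edges (a single edge where a_ij = a_ji = -1; a double or triple edge where a_ij * a_ji = 2 or 3), the diagram is a chain of 7 nodes with a double edge at one end; the terminal node there is the unique short simple root (B_7). One simple-root ordering that puts it in standard form is (alpha_3, alpha_7, alpha_4, alpha_1, alpha_2, alpha_5, alpha_6). So the algebra is type B_7, i.e. so(15).

B_7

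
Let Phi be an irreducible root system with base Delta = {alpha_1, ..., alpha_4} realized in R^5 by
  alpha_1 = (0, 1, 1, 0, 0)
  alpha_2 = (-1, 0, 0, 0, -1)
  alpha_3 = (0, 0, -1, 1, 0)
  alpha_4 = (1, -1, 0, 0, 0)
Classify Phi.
type A_4

Compute the Cartan integers a_ij = 2(alpha_i, alpha_j)/(alpha_j, alpha_j); the resulting 4x4 Cartan matrix is
[[2, 0, -1, -1], [0, 2, 0, -1], [-1, 0, 2, 0], [-1, -1, 0, 2]].
All simple roots have the same length, so the diagram is simply laced. The associated Dynkin diagram is a chain of 4 nodes with single edges (A_4), so the type is A_4 (the algebra sl(5)).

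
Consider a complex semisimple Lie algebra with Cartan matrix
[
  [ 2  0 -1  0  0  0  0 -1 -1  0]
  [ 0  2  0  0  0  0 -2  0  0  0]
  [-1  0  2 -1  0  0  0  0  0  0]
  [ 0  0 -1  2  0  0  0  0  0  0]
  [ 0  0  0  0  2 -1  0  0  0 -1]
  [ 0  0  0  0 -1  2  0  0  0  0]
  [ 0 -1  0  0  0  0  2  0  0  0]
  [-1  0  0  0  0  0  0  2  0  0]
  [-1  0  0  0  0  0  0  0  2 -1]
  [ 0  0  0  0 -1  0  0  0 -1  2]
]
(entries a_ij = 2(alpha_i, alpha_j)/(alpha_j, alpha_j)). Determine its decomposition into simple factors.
B_2 + E_8

The diagram associated to this matrix has two connected components: the simple roots {alpha_2, alpha_7} form a chain of 2 nodes with a double edge at one end; the terminal node there is the unique short simple root (B_2), and {alpha_1, alpha_3, alpha_4, alpha_5, alpha_6, alpha_8, alpha_9, alpha_10} form a chain of 7 nodes with one extra node attached to the third node from one end (E_8). A semisimple Lie algebra decomposes uniquely as the direct sum of simple ideals, one per connected component of its Dynkin diagram, so g ≅ B_2 ⊕ E_8 (dimension 10 + 248 = 258).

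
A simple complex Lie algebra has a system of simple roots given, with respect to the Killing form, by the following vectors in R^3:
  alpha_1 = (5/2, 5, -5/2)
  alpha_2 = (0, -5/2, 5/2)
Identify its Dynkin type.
Compute the Cartan integers a_ij = 2(alpha_i, alpha_j)/(alpha_j, alpha_j); the resulting 2x2 Cartan matrix is
[[2, -3], [-1, 2]].
The roots have two lengths (squared-length ratio 3:1); the short ones are alpha_{2}. The associated Dynkin diagram is two nodes joined by a triple edge (G_2), so the type is G_2.

G_2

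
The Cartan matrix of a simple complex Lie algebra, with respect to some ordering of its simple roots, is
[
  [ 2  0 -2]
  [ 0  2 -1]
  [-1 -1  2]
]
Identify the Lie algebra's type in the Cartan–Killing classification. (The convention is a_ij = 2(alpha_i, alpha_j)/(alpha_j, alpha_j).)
type C_3

The matrix has rank 3 with 2's on the diagonal. Reading the off-diagonal entries as Dynkin edges (a single edge where a_ij = a_ji = -1; a double or triple edge where a_ij * a_ji = 2 or 3), the diagram is a chain of 3 nodes with a double edge at one end; the terminal node there is the unique long simple root (C_3). One simple-root ordering that puts it in standard form is (alpha_2, alpha_3, alpha_1). So the algebra is type C_3, i.e. sp(6).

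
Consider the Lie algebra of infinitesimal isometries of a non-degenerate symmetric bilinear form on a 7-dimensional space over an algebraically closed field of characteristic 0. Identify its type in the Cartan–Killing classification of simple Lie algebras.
B_3

This is so(7) with 7 odd, which has dimension 7(7-1)/2 = 21 and rank (7-1)/2 = 3. In the classification of classical Lie algebras, the orthogonal algebra so(2n+1) in an odd number of variables has type B_n; here n = 3, so the Dynkin diagram is a chain of 3 nodes with a double edge at one end; the terminal node there is the unique short simple root (B_3). Hence the type is B_3.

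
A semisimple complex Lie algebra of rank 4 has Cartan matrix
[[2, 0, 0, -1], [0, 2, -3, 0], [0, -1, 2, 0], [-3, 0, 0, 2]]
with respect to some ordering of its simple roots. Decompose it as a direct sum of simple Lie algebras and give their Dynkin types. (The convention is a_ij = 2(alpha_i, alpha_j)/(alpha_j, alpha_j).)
type G_2 ⊕ type G_2

The diagram associated to this matrix has two connected components: the simple roots {alpha_1, alpha_4} form two nodes joined by a triple edge (G_2), and {alpha_2, alpha_3} form two nodes joined by a triple edge (G_2). A semisimple Lie algebra decomposes uniquely as the direct sum of simple ideals, one per connected component of its Dynkin diagram, so g ≅ G_2 ⊕ G_2 (dimension 14 + 14 = 28).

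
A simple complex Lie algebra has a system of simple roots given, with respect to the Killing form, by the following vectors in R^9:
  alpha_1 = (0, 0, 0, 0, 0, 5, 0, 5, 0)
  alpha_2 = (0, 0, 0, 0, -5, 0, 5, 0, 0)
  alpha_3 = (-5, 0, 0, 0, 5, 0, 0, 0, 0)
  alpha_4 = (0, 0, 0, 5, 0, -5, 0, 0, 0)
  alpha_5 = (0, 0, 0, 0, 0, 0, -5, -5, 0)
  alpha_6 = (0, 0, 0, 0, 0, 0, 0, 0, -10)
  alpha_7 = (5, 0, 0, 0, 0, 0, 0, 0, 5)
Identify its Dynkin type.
Compute the Cartan integers a_ij = 2(alpha_i, alpha_j)/(alpha_j, alpha_j); the resulting 7x7 Cartan matrix is
[[2, 0, 0, -1, -1, 0, 0], [0, 2, -1, 0, -1, 0, 0], [0, -1, 2, 0, 0, 0, -1], [-1, 0, 0, 2, 0, 0, 0], [-1, -1, 0, 0, 2, 0, 0], [0, 0, 0, 0, 0, 2, -2], [0, 0, -1, 0, 0, -1, 2]].
The roots have two lengths (squared-length ratio 2:1); the short ones are alpha_{1,2,3,4,5,7}. The associated Dynkin diagram is a chain of 7 nodes with a double edge at one end; the terminal node there is the unique long simple root (C_7), so the type is C_7 (the algebra sp(14)).

C_7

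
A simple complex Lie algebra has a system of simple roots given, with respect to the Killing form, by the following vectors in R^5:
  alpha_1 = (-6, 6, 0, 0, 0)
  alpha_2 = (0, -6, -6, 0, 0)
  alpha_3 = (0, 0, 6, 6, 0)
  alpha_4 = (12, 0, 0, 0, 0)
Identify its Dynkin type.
Compute the Cartan integers a_ij = 2(alpha_i, alpha_j)/(alpha_j, alpha_j); the resulting 4x4 Cartan matrix is
[[2, -1, 0, -1], [-1, 2, -1, 0], [0, -1, 2, 0], [-2, 0, 0, 2]].
The roots have two lengths (squared-length ratio 2:1); the short ones are alpha_{1,2,3}. The associated Dynkin diagram is a chain of 4 nodes with a double edge at one end; the terminal node there is the unique long simple root (C_4), so the type is C_4 (the algebra sp(8)).

C_4 (sp(8))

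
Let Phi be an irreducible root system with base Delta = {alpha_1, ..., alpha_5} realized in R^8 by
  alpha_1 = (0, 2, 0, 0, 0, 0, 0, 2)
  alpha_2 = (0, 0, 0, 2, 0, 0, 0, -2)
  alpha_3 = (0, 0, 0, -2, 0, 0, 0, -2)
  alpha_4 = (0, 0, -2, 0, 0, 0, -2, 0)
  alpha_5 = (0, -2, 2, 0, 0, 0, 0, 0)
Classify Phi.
type D_5

Compute the Cartan integers a_ij = 2(alpha_i, alpha_j)/(alpha_j, alpha_j); the resulting 5x5 Cartan matrix is
[[2, -1, -1, 0, -1], [-1, 2, 0, 0, 0], [-1, 0, 2, 0, 0], [0, 0, 0, 2, -1], [-1, 0, 0, -1, 2]].
All simple roots have the same length, so the diagram is simply laced. The associated Dynkin diagram is a chain of 3 nodes with a fork of two nodes at one end (D_5), so the type is D_5 (the algebra so(10)).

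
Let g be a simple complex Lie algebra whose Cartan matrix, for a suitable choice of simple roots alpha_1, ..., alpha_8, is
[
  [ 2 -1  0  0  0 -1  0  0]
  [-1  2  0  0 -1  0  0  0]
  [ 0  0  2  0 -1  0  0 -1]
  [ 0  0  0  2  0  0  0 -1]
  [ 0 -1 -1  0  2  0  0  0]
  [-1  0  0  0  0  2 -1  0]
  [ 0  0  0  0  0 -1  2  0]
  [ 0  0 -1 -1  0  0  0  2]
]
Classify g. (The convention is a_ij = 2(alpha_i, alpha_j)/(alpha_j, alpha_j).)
The matrix has rank 8 with 2's on the diagonal. Reading the off-diagonal entries as Dynkin edges (a single edge where a_ij = a_ji = -1; a double or triple edge where a_ij * a_ji = 2 or 3), the diagram is a chain of 8 nodes with single edges (A_8). One simple-root ordering that puts it in standard form is (alpha_4, alpha_8, alpha_3, alpha_5, alpha_2, alpha_1, alpha_6, alpha_7). So the algebra is type A_8, i.e. sl(9).

A_8 (sl(9))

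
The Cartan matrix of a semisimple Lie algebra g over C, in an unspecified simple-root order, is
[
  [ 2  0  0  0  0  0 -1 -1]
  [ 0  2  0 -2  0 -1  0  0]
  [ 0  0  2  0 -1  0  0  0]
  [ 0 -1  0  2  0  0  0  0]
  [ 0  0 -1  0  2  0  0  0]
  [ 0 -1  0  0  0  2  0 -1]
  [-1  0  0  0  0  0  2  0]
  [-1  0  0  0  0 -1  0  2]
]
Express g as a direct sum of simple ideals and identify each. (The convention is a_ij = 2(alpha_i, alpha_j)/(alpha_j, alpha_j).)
A2 + B6

The diagram associated to this matrix has two connected components: the simple roots {alpha_3, alpha_5} form a chain of 2 nodes with single edges (A_2), and {alpha_1, alpha_2, alpha_4, alpha_6, alpha_7, alpha_8} form a chain of 6 nodes with a double edge at one end; the terminal node there is the unique short simple root (B_6). A semisimple Lie algebra decomposes uniquely as the direct sum of simple ideals, one per connected component of its Dynkin diagram, so g ≅ A_2 ⊕ B_6 (dimension 8 + 78 = 86).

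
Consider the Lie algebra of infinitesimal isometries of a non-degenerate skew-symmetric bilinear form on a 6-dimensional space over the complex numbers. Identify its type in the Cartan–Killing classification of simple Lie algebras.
This is sp(6), which has dimension 6(6+1)/2 = 21 and rank 6/2 = 3. In the classification of classical Lie algebras, the symplectic algebra sp(2n) has type C_n; here n = 3, so the Dynkin diagram is a chain of 3 nodes with a double edge at one end; the terminal node there is the unique long simple root (C_3). Hence the type is C_3.

C3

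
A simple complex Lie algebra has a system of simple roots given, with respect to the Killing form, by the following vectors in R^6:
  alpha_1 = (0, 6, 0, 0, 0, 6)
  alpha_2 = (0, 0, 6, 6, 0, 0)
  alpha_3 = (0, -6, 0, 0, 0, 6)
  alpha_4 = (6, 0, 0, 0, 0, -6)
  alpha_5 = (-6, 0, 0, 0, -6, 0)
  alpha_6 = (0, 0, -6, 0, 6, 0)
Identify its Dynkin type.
D_6 (so(12))

Compute the Cartan integers a_ij = 2(alpha_i, alpha_j)/(alpha_j, alpha_j); the resulting 6x6 Cartan matrix is
[[2, 0, 0, -1, 0, 0], [0, 2, 0, 0, 0, -1], [0, 0, 2, -1, 0, 0], [-1, 0, -1, 2, -1, 0], [0, 0, 0, -1, 2, -1], [0, -1, 0, 0, -1, 2]].
All simple roots have the same length, so the diagram is simply laced. The associated Dynkin diagram is a chain of 4 nodes with a fork of two nodes at one end (D_6), so the type is D_6 (the algebra so(12)).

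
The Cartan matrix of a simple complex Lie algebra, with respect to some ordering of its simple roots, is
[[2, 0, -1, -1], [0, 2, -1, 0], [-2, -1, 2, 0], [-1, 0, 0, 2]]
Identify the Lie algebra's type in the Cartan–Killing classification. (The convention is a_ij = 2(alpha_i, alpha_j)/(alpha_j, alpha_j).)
The matrix has rank 4 with 2's on the diagonal. Reading the off-diagonal entries as Dynkin edges (a single edge where a_ij = a_ji = -1; a double or triple edge where a_ij * a_ji = 2 or 3), the diagram is a chain of 4 nodes with a double edge between the middle two (F_4). One simple-root ordering that puts it in standard form is (alpha_2, alpha_3, alpha_1, alpha_4). So the algebra is type F_4.

type F_4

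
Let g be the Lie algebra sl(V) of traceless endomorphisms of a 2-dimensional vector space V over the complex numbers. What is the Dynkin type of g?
This is sl(2), which has dimension 2^2 - 1 = 3 and rank 2 - 1 = 1 (a Cartan subalgebra is the diagonal traceless matrices). In the classification of classical Lie algebras, the special linear algebra sl(n+1) has type A_n; here n = 1, so the Dynkin diagram is a chain of 1 nodes with single edges (A_1). Hence the type is A_1.

A_1 (sl(2))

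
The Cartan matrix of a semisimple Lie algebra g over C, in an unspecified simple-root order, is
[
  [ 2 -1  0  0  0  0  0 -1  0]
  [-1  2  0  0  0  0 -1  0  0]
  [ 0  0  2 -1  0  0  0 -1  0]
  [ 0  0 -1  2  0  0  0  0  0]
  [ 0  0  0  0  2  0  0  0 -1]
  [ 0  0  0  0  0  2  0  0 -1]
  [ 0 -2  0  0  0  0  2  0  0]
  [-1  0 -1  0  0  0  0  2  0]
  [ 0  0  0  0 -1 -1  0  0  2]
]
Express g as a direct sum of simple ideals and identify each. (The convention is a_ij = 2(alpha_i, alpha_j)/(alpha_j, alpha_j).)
A_3 + C_6

The diagram associated to this matrix has two connected components: the simple roots {alpha_5, alpha_6, alpha_9} form a chain of 3 nodes with single edges (A_3), and {alpha_1, alpha_2, alpha_3, alpha_4, alpha_7, alpha_8} form a chain of 6 nodes with a double edge at one end; the terminal node there is the unique long simple root (C_6). A semisimple Lie algebra decomposes uniquely as the direct sum of simple ideals, one per connected component of its Dynkin diagram, so g ≅ A_3 ⊕ C_6 (dimension 15 + 78 = 93).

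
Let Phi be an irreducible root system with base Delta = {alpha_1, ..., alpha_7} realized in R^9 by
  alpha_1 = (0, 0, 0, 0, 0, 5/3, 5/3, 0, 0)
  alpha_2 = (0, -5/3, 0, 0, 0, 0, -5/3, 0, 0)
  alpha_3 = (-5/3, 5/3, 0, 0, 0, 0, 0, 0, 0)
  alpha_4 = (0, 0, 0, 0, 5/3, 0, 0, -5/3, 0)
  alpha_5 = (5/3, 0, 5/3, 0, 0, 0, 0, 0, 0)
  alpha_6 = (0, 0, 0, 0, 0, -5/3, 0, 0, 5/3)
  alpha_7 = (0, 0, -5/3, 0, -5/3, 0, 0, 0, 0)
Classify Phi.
A7

Compute the Cartan integers a_ij = 2(alpha_i, alpha_j)/(alpha_j, alpha_j); the resulting 7x7 Cartan matrix is
[[2, -1, 0, 0, 0, -1, 0], [-1, 2, -1, 0, 0, 0, 0], [0, -1, 2, 0, -1, 0, 0], [0, 0, 0, 2, 0, 0, -1], [0, 0, -1, 0, 2, 0, -1], [-1, 0, 0, 0, 0, 2, 0], [0, 0, 0, -1, -1, 0, 2]].
All simple roots have the same length, so the diagram is simply laced. The associated Dynkin diagram is a chain of 7 nodes with single edges (A_7), so the type is A_7 (the algebra sl(8)).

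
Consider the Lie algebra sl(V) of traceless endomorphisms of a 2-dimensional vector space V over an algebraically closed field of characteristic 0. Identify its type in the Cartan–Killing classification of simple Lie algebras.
This is sl(2), which has dimension 2^2 - 1 = 3 and rank 2 - 1 = 1 (a Cartan subalgebra is the diagonal traceless matrices). In the classification of classical Lie algebras, the special linear algebra sl(n+1) has type A_n; here n = 1, so the Dynkin diagram is a chain of 1 nodes with single edges (A_1). Hence the type is A_1.

A1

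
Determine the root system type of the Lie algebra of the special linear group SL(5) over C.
A_4 (sl(5))

This is sl(5), which has dimension 5^2 - 1 = 24 and rank 5 - 1 = 4 (a Cartan subalgebra is the diagonal traceless matrices). In the classification of classical Lie algebras, the special linear algebra sl(n+1) has type A_n; here n = 4, so the Dynkin diagram is a chain of 4 nodes with single edges (A_4). Hence the type is A_4.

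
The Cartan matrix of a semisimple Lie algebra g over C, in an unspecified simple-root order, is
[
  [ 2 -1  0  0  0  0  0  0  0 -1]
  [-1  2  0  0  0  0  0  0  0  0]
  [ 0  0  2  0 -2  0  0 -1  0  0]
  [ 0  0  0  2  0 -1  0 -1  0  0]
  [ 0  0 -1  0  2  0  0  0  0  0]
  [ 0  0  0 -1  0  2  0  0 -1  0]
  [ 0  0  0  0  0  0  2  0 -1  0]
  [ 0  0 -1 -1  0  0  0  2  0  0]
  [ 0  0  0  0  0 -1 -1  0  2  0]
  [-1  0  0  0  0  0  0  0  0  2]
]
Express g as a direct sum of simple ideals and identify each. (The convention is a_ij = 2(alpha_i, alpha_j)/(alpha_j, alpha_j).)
The diagram associated to this matrix has two connected components: the simple roots {alpha_1, alpha_2, alpha_10} form a chain of 3 nodes with single edges (A_3), and {alpha_3, alpha_4, alpha_5, alpha_6, alpha_7, alpha_8, alpha_9} form a chain of 7 nodes with a double edge at one end; the terminal node there is the unique short simple root (B_7). A semisimple Lie algebra decomposes uniquely as the direct sum of simple ideals, one per connected component of its Dynkin diagram, so g ≅ A_3 ⊕ B_7 (dimension 15 + 105 = 120).

A_3 (sl(4)) + B_7 (so(15))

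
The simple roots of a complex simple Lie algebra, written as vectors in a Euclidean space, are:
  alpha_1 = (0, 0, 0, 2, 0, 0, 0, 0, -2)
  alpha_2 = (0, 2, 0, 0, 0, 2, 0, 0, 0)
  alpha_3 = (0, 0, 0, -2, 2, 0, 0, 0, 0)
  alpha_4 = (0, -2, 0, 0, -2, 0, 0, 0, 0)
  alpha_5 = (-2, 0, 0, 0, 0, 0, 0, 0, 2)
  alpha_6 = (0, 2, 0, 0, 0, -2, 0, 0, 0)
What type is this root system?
Compute the Cartan integers a_ij = 2(alpha_i, alpha_j)/(alpha_j, alpha_j); the resulting 6x6 Cartan matrix is
[[2, 0, -1, 0, -1, 0], [0, 2, 0, -1, 0, 0], [-1, 0, 2, -1, 0, 0], [0, -1, -1, 2, 0, -1], [-1, 0, 0, 0, 2, 0], [0, 0, 0, -1, 0, 2]].
All simple roots have the same length, so the diagram is simply laced. The associated Dynkin diagram is a chain of 4 nodes with a fork of two nodes at one end (D_6), so the type is D_6 (the algebra so(12)).

D6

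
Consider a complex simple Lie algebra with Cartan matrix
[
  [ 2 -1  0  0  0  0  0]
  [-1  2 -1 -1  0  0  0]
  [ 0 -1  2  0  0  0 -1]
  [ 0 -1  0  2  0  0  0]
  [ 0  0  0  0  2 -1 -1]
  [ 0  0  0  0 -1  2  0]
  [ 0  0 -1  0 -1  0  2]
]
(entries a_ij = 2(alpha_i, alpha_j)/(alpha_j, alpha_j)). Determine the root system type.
The matrix has rank 7 with 2's on the diagonal. Reading the off-diagonal entries as Dynkin edges (a single edge where a_ij = a_ji = -1; a double or triple edge where a_ij * a_ji = 2 or 3), the diagram is a chain of 5 nodes with a fork of two nodes at one end (D_7). One simple-root ordering that puts it in standard form is (alpha_6, alpha_5, alpha_7, alpha_3, alpha_2, alpha_1, alpha_4). So the algebra is type D_7, i.e. so(14).

D_7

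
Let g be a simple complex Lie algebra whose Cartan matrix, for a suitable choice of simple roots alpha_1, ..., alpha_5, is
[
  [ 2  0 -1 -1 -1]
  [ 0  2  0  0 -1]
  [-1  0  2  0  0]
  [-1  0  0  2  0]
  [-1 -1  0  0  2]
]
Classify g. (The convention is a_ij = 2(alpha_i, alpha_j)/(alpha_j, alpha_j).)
D_5 (so(10))

The matrix has rank 5 with 2's on the diagonal. Reading the off-diagonal entries as Dynkin edges (a single edge where a_ij = a_ji = -1; a double or triple edge where a_ij * a_ji = 2 or 3), the diagram is a chain of 3 nodes with a fork of two nodes at one end (D_5). One simple-root ordering that puts it in standard form is (alpha_2, alpha_5, alpha_1, alpha_4, alpha_3). So the algebra is type D_5, i.e. so(10).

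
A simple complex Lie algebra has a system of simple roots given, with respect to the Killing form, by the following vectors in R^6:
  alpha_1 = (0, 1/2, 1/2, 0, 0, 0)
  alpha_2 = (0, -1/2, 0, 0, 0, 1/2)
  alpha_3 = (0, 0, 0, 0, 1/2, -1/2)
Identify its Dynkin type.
A_3

Compute the Cartan integers a_ij = 2(alpha_i, alpha_j)/(alpha_j, alpha_j); the resulting 3x3 Cartan matrix is
[[2, -1, 0], [-1, 2, -1], [0, -1, 2]].
All simple roots have the same length, so the diagram is simply laced. The associated Dynkin diagram is a chain of 3 nodes with single edges (A_3), so the type is A_3 (the algebra sl(4)).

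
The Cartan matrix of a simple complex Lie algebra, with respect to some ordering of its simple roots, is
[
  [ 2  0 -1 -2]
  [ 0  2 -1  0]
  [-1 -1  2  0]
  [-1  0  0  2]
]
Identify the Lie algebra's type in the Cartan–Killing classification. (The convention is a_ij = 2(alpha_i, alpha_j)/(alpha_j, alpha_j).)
The matrix has rank 4 with 2's on the diagonal. Reading the off-diagonal entries as Dynkin edges (a single edge where a_ij = a_ji = -1; a double or triple edge where a_ij * a_ji = 2 or 3), the diagram is a chain of 4 nodes with a double edge at one end; the terminal node there is the unique short simple root (B_4). One simple-root ordering that puts it in standard form is (alpha_2, alpha_3, alpha_1, alpha_4). So the algebra is type B_4, i.e. so(9).

B_4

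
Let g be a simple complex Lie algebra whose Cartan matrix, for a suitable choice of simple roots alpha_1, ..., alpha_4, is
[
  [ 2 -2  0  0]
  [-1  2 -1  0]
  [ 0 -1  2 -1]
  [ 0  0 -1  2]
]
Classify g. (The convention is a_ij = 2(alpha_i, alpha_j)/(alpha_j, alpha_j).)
C4

The matrix has rank 4 with 2's on the diagonal. Reading the off-diagonal entries as Dynkin edges (a single edge where a_ij = a_ji = -1; a double or triple edge where a_ij * a_ji = 2 or 3), the diagram is a chain of 4 nodes with a double edge at one end; the terminal node there is the unique long simple root (C_4). One simple-root ordering that puts it in standard form is (alpha_4, alpha_3, alpha_2, alpha_1). So the algebra is type C_4, i.e. sp(8).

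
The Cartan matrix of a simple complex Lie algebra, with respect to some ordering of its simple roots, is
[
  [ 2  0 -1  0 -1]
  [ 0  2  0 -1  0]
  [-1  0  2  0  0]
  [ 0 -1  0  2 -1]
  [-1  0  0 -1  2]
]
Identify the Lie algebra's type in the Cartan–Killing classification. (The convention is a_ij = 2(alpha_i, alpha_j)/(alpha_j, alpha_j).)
The matrix has rank 5 with 2's on the diagonal. Reading the off-diagonal entries as Dynkin edges (a single edge where a_ij = a_ji = -1; a double or triple edge where a_ij * a_ji = 2 or 3), the diagram is a chain of 5 nodes with single edges (A_5). One simple-root ordering that puts it in standard form is (alpha_3, alpha_1, alpha_5, alpha_4, alpha_2). So the algebra is type A_5, i.e. sl(6).

type A_5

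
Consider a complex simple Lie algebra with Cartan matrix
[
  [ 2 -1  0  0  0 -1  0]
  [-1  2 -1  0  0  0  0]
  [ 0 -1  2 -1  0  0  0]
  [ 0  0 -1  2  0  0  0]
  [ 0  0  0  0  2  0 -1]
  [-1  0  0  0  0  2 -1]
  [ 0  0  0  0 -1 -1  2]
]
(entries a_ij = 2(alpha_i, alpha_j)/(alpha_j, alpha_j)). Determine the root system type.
A7

The matrix has rank 7 with 2's on the diagonal. Reading the off-diagonal entries as Dynkin edges (a single edge where a_ij = a_ji = -1; a double or triple edge where a_ij * a_ji = 2 or 3), the diagram is a chain of 7 nodes with single edges (A_7). One simple-root ordering that puts it in standard form is (alpha_4, alpha_3, alpha_2, alpha_1, alpha_6, alpha_7, alpha_5). So the algebra is type A_7, i.e. sl(8).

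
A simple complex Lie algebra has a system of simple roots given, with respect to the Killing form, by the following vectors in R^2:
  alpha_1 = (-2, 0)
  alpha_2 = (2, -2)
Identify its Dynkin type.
B_2 (so(5))

Compute the Cartan integers a_ij = 2(alpha_i, alpha_j)/(alpha_j, alpha_j); the resulting 2x2 Cartan matrix is
[[2, -1], [-2, 2]].
The roots have two lengths (squared-length ratio 2:1); the short ones are alpha_{1}. The associated Dynkin diagram is a chain of 2 nodes with a double edge at one end; the terminal node there is the unique short simple root (B_2), so the type is B_2 (the algebra so(5)).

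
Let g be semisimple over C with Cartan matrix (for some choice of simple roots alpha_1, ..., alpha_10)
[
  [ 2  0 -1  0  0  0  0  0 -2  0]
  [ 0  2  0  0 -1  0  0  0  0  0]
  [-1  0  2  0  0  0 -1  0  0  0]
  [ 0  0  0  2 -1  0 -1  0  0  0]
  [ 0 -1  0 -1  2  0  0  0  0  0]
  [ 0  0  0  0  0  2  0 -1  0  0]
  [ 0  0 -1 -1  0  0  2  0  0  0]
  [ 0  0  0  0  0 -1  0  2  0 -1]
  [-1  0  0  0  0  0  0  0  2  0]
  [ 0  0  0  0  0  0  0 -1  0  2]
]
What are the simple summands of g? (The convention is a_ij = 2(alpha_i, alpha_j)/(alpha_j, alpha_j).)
A_3 (sl(4)) + B_7 (so(15))

The diagram associated to this matrix has two connected components: the simple roots {alpha_6, alpha_8, alpha_10} form a chain of 3 nodes with single edges (A_3), and {alpha_1, alpha_2, alpha_3, alpha_4, alpha_5, alpha_7, alpha_9} form a chain of 7 nodes with a double edge at one end; the terminal node there is the unique short simple root (B_7). A semisimple Lie algebra decomposes uniquely as the direct sum of simple ideals, one per connected component of its Dynkin diagram, so g ≅ A_3 ⊕ B_7 (dimension 15 + 105 = 120).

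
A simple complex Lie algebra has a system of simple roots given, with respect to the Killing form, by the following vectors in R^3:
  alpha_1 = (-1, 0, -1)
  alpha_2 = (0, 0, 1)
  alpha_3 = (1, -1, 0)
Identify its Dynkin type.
Compute the Cartan integers a_ij = 2(alpha_i, alpha_j)/(alpha_j, alpha_j); the resulting 3x3 Cartan matrix is
[[2, -2, -1], [-1, 2, 0], [-1, 0, 2]].
The roots have two lengths (squared-length ratio 2:1); the short ones are alpha_{2}. The associated Dynkin diagram is a chain of 3 nodes with a double edge at one end; the terminal node there is the unique short simple root (B_3), so the type is B_3 (the algebra so(7)).

type B_3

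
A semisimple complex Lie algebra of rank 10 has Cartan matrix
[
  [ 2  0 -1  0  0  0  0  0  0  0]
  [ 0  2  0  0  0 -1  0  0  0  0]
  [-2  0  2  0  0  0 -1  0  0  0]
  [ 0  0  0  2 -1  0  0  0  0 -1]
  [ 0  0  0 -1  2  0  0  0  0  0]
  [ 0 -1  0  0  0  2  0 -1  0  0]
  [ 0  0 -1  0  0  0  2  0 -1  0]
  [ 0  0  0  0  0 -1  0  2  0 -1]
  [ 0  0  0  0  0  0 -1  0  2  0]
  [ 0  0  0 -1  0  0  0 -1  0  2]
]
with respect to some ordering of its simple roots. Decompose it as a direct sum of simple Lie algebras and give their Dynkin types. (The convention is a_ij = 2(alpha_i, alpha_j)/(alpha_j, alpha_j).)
The diagram associated to this matrix has two connected components: the simple roots {alpha_2, alpha_4, alpha_5, alpha_6, alpha_8, alpha_10} form a chain of 6 nodes with single edges (A_6), and {alpha_1, alpha_3, alpha_7, alpha_9} form a chain of 4 nodes with a double edge at one end; the terminal node there is the unique short simple root (B_4). A semisimple Lie algebra decomposes uniquely as the direct sum of simple ideals, one per connected component of its Dynkin diagram, so g ≅ A_6 ⊕ B_4 (dimension 48 + 36 = 84).

A6 ⊕ B4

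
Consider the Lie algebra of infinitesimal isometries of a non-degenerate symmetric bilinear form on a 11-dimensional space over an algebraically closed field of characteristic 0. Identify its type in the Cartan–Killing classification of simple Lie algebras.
This is so(11) with 11 odd, which has dimension 11(11-1)/2 = 55 and rank (11-1)/2 = 5. In the classification of classical Lie algebras, the orthogonal algebra so(2n+1) in an odd number of variables has type B_n; here n = 5, so the Dynkin diagram is a chain of 5 nodes with a double edge at one end; the terminal node there is the unique short simple root (B_5). Hence the type is B_5.

B_5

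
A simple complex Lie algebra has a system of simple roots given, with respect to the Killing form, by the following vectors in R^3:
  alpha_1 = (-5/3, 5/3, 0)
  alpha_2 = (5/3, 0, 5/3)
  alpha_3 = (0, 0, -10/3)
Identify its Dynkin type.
Compute the Cartan integers a_ij = 2(alpha_i, alpha_j)/(alpha_j, alpha_j); the resulting 3x3 Cartan matrix is
[[2, -1, 0], [-1, 2, -1], [0, -2, 2]].
The roots have two lengths (squared-length ratio 2:1); the short ones are alpha_{1,2}. The associated Dynkin diagram is a chain of 3 nodes with a double edge at one end; the terminal node there is the unique long simple root (C_3), so the type is C_3 (the algebra sp(6)).

C_3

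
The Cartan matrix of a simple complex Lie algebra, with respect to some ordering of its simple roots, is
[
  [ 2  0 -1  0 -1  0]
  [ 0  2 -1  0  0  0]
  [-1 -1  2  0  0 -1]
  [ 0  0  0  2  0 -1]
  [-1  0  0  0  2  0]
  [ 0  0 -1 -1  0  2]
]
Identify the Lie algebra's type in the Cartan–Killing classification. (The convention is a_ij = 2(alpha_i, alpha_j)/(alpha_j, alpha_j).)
The matrix has rank 6 with 2's on the diagonal. Reading the off-diagonal entries as Dynkin edges (a single edge where a_ij = a_ji = -1; a double or triple edge where a_ij * a_ji = 2 or 3), the diagram is a chain of 5 nodes with one extra node attached to the third node from one end (E_6). One simple-root ordering that puts it in standard form is (alpha_5, alpha_2, alpha_1, alpha_3, alpha_6, alpha_4). So the algebra is type E_6.

E6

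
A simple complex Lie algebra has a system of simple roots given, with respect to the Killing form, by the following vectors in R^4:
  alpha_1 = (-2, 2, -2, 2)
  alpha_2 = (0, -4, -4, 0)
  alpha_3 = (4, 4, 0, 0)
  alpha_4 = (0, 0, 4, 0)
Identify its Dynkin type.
Compute the Cartan integers a_ij = 2(alpha_i, alpha_j)/(alpha_j, alpha_j); the resulting 4x4 Cartan matrix is
[[2, 0, 0, -1], [0, 2, -1, -2], [0, -1, 2, 0], [-1, -1, 0, 2]].
The roots have two lengths (squared-length ratio 2:1); the short ones are alpha_{1,4}. The associated Dynkin diagram is a chain of 4 nodes with a double edge between the middle two (F_4), so the type is F_4.

type F_4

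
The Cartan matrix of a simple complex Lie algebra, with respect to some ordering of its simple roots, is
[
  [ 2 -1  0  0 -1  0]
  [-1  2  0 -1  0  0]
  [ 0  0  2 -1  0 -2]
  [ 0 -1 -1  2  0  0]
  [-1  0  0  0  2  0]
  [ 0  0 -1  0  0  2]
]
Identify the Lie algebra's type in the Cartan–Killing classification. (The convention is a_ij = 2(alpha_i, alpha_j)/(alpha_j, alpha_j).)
The matrix has rank 6 with 2's on the diagonal. Reading the off-diagonal entries as Dynkin edges (a single edge where a_ij = a_ji = -1; a double or triple edge where a_ij * a_ji = 2 or 3), the diagram is a chain of 6 nodes with a double edge at one end; the terminal node there is the unique short simple root (B_6). One simple-root ordering that puts it in standard form is (alpha_5, alpha_1, alpha_2, alpha_4, alpha_3, alpha_6). So the algebra is type B_6, i.e. so(13).

type B_6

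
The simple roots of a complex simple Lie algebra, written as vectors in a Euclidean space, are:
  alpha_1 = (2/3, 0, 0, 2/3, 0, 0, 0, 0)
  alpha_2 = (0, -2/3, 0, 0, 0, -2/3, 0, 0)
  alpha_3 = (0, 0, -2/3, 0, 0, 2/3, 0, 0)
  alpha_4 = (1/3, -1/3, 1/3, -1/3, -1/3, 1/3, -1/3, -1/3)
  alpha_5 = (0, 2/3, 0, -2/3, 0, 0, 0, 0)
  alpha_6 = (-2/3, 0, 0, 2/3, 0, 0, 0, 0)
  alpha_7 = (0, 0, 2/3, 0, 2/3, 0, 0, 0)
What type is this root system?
Compute the Cartan integers a_ij = 2(alpha_i, alpha_j)/(alpha_j, alpha_j); the resulting 7x7 Cartan matrix is
[[2, 0, 0, 0, -1, 0, 0], [0, 2, -1, 0, -1, 0, 0], [0, -1, 2, 0, 0, 0, -1], [0, 0, 0, 2, 0, -1, 0], [-1, -1, 0, 0, 2, -1, 0], [0, 0, 0, -1, -1, 2, 0], [0, 0, -1, 0, 0, 0, 2]].
All simple roots have the same length, so the diagram is simply laced. The associated Dynkin diagram is a chain of 6 nodes with one extra node attached to the third node from one end (E_7), so the type is E_7.

E_7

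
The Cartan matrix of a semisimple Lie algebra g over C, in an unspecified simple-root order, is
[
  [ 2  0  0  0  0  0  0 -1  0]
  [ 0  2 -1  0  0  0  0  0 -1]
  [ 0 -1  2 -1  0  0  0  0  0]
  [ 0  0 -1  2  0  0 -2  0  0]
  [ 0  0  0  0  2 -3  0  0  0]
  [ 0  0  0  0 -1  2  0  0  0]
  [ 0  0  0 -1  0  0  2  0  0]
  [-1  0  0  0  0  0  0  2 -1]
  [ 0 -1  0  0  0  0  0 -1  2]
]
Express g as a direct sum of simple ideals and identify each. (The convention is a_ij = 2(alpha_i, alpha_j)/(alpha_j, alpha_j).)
The diagram associated to this matrix has two connected components: the simple roots {alpha_1, alpha_2, alpha_3, alpha_4, alpha_7, alpha_8, alpha_9} form a chain of 7 nodes with a double edge at one end; the terminal node there is the unique short simple root (B_7), and {alpha_5, alpha_6} form two nodes joined by a triple edge (G_2). A semisimple Lie algebra decomposes uniquely as the direct sum of simple ideals, one per connected component of its Dynkin diagram, so g ≅ B_7 ⊕ G_2 (dimension 105 + 14 = 119).

B7 + G2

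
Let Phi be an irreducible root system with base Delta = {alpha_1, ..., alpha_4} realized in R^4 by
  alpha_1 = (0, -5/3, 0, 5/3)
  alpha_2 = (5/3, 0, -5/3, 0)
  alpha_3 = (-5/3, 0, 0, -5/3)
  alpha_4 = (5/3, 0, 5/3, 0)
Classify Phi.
Compute the Cartan integers a_ij = 2(alpha_i, alpha_j)/(alpha_j, alpha_j); the resulting 4x4 Cartan matrix is
[[2, 0, -1, 0], [0, 2, -1, 0], [-1, -1, 2, -1], [0, 0, -1, 2]].
All simple roots have the same length, so the diagram is simply laced. The associated Dynkin diagram is a chain of 2 nodes with a fork of two nodes at one end (D_4), so the type is D_4 (the algebra so(8)).

D_4 (so(8))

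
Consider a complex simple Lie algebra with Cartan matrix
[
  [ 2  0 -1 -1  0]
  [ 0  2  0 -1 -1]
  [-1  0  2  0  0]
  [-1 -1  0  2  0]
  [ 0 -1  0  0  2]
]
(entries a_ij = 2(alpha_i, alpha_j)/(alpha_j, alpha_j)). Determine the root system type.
The matrix has rank 5 with 2's on the diagonal. Reading the off-diagonal entries as Dynkin edges (a single edge where a_ij = a_ji = -1; a double or triple edge where a_ij * a_ji = 2 or 3), the diagram is a chain of 5 nodes with single edges (A_5). One simple-root ordering that puts it in standard form is (alpha_5, alpha_2, alpha_4, alpha_1, alpha_3). So the algebra is type A_5, i.e. sl(6).

A_5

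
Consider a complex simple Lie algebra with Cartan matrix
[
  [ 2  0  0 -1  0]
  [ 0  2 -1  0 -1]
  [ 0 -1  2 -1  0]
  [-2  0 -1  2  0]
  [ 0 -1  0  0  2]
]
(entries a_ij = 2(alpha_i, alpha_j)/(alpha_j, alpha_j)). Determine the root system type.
The matrix has rank 5 with 2's on the diagonal. Reading the off-diagonal entries as Dynkin edges (a single edge where a_ij = a_ji = -1; a double or triple edge where a_ij * a_ji = 2 or 3), the diagram is a chain of 5 nodes with a double edge at one end; the terminal node there is the unique short simple root (B_5). One simple-root ordering that puts it in standard form is (alpha_5, alpha_2, alpha_3, alpha_4, alpha_1). So the algebra is type B_5, i.e. so(11).

B5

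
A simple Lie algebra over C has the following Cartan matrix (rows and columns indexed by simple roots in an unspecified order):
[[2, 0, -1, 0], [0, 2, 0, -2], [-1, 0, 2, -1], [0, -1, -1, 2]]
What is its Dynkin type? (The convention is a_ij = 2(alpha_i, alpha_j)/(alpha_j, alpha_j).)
The matrix has rank 4 with 2's on the diagonal. Reading the off-diagonal entries as Dynkin edges (a single edge where a_ij = a_ji = -1; a double or triple edge where a_ij * a_ji = 2 or 3), the diagram is a chain of 4 nodes with a double edge at one end; the terminal node there is the unique long simple root (C_4). One simple-root ordering that puts it in standard form is (alpha_1, alpha_3, alpha_4, alpha_2). So the algebra is type C_4, i.e. sp(8).

C4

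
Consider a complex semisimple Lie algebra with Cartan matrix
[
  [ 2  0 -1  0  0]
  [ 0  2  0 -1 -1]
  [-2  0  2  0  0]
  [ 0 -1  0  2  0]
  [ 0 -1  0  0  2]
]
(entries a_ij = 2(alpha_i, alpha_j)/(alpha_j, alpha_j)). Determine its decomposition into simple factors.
The diagram associated to this matrix has two connected components: the simple roots {alpha_2, alpha_4, alpha_5} form a chain of 3 nodes with single edges (A_3), and {alpha_1, alpha_3} form a chain of 2 nodes with a double edge at one end; the terminal node there is the unique short simple root (B_2). A semisimple Lie algebra decomposes uniquely as the direct sum of simple ideals, one per connected component of its Dynkin diagram, so g ≅ A_3 ⊕ B_2 (dimension 15 + 10 = 25).

A_3 (sl(4)) ⊕ B_2 (so(5))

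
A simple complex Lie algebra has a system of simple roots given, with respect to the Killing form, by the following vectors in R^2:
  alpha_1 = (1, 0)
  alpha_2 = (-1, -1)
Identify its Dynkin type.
B_2

Compute the Cartan integers a_ij = 2(alpha_i, alpha_j)/(alpha_j, alpha_j); the resulting 2x2 Cartan matrix is
[[2, -1], [-2, 2]].
The roots have two lengths (squared-length ratio 2:1); the short ones are alpha_{1}. The associated Dynkin diagram is a chain of 2 nodes with a double edge at one end; the terminal node there is the unique short simple root (B_2), so the type is B_2 (the algebra so(5)).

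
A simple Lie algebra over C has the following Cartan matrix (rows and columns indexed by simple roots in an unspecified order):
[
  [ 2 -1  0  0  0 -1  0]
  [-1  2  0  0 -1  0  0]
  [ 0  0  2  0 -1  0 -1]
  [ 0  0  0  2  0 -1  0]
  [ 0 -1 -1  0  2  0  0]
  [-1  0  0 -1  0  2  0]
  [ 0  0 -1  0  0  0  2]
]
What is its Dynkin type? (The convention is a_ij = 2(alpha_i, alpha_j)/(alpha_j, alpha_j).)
type A_7

The matrix has rank 7 with 2's on the diagonal. Reading the off-diagonal entries as Dynkin edges (a single edge where a_ij = a_ji = -1; a double or triple edge where a_ij * a_ji = 2 or 3), the diagram is a chain of 7 nodes with single edges (A_7). One simple-root ordering that puts it in standard form is (alpha_4, alpha_6, alpha_1, alpha_2, alpha_5, alpha_3, alpha_7). So the algebra is type A_7, i.e. sl(8).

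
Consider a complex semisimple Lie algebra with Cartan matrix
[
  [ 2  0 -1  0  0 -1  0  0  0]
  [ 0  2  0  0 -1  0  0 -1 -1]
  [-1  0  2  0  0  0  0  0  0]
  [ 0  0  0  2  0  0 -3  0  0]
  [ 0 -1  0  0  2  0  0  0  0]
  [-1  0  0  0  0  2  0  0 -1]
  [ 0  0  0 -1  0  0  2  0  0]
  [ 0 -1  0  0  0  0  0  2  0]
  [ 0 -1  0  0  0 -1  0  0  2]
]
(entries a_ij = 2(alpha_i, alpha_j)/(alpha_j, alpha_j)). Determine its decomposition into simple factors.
The diagram associated to this matrix has two connected components: the simple roots {alpha_1, alpha_2, alpha_3, alpha_5, alpha_6, alpha_8, alpha_9} form a chain of 5 nodes with a fork of two nodes at one end (D_7), and {alpha_4, alpha_7} form two nodes joined by a triple edge (G_2). A semisimple Lie algebra decomposes uniquely as the direct sum of simple ideals, one per connected component of its Dynkin diagram, so g ≅ D_7 ⊕ G_2 (dimension 91 + 14 = 105).

type D_7 ⊕ type G_2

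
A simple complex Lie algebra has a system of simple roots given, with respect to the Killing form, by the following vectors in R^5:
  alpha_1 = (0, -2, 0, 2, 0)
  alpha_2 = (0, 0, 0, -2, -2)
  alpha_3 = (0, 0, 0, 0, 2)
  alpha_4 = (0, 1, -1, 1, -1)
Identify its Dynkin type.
type F_4

Compute the Cartan integers a_ij = 2(alpha_i, alpha_j)/(alpha_j, alpha_j); the resulting 4x4 Cartan matrix is
[[2, -1, 0, 0], [-1, 2, -2, 0], [0, -1, 2, -1], [0, 0, -1, 2]].
The roots have two lengths (squared-length ratio 2:1); the short ones are alpha_{3,4}. The associated Dynkin diagram is a chain of 4 nodes with a double edge between the middle two (F_4), so the type is F_4.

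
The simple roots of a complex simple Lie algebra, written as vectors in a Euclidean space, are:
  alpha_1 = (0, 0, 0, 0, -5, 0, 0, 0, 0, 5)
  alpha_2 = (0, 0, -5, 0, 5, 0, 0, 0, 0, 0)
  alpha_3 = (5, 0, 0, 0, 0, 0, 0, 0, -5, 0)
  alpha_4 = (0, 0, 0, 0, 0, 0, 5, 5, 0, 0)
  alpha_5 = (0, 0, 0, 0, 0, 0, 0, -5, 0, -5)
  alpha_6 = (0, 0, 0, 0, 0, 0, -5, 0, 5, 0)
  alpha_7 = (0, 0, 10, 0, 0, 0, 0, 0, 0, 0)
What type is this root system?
C_7

Compute the Cartan integers a_ij = 2(alpha_i, alpha_j)/(alpha_j, alpha_j); the resulting 7x7 Cartan matrix is
[[2, -1, 0, 0, -1, 0, 0], [-1, 2, 0, 0, 0, 0, -1], [0, 0, 2, 0, 0, -1, 0], [0, 0, 0, 2, -1, -1, 0], [-1, 0, 0, -1, 2, 0, 0], [0, 0, -1, -1, 0, 2, 0], [0, -2, 0, 0, 0, 0, 2]].
The roots have two lengths (squared-length ratio 2:1); the short ones are alpha_{1,2,3,4,5,6}. The associated Dynkin diagram is a chain of 7 nodes with a double edge at one end; the terminal node there is the unique long simple root (C_7), so the type is C_7 (the algebra sp(14)).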